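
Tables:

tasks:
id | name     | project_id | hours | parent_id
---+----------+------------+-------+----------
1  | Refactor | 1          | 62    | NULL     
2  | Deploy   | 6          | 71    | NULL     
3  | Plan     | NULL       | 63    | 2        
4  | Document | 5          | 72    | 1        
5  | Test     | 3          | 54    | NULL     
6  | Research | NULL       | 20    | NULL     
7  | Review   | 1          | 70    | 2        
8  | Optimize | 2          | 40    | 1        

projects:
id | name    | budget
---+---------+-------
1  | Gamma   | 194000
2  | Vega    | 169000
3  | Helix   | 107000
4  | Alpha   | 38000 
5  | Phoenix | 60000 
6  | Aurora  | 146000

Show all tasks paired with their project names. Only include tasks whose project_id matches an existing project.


INNER JOIN keeps only tasks rows whose project_id matches an id in projects. Walk through each task:
  - task 1 (Refactor): project_id=1 -> matches Gamma
  - task 2 (Deploy): project_id=6 -> matches Aurora
  - task 3 (Plan): project_id=NULL, no match -> dropped
  - task 4 (Document): project_id=5 -> matches Phoenix
  - task 5 (Test): project_id=3 -> matches Helix
  - task 6 (Research): project_id=NULL, no match -> dropped
  - task 7 (Review): project_id=1 -> matches Gamma
  - task 8 (Optimize): project_id=2 -> matches Vega
So 2 of 8 rows are dropped.

SQL:
SELECT a.name, b.name AS project
FROM tasks a
INNER JOIN projects b ON a.project_id = b.id

Result:
name     | project
---------+--------
Refactor | Gamma  
Deploy   | Aurora 
Document | Phoenix
Test     | Helix  
Review   | Gamma  
Optimize | Vega   


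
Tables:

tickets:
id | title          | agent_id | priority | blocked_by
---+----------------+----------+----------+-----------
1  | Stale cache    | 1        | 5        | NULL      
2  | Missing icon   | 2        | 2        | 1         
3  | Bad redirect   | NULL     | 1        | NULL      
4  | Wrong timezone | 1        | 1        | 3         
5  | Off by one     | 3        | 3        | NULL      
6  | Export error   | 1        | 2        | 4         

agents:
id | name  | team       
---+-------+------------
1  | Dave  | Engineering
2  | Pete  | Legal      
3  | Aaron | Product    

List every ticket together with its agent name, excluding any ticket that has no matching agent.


INNER JOIN keeps only tickets rows whose agent_id matches an id in agents. Walk through each ticket:
  - ticket 1 (Stale cache): agent_id=1 -> matches Dave
  - ticket 2 (Missing icon): agent_id=2 -> matches Pete
  - ticket 3 (Bad redirect): agent_id=NULL, no match -> dropped
  - ticket 4 (Wrong timezone): agent_id=1 -> matches Dave
  - ticket 5 (Off by one): agent_id=3 -> matches Aaron
  - ticket 6 (Export error): agent_id=1 -> matches Dave
So 1 of 6 rows is dropped.

SQL:
SELECT a.title, b.name AS agent
FROM tickets a
INNER JOIN agents b ON a.agent_id = b.id

Result:
title          | agent
---------------+------
Stale cache    | Dave 
Missing icon   | Pete 
Wrong timezone | Dave 
Off by one     | Aaron
Export error   | Dave 


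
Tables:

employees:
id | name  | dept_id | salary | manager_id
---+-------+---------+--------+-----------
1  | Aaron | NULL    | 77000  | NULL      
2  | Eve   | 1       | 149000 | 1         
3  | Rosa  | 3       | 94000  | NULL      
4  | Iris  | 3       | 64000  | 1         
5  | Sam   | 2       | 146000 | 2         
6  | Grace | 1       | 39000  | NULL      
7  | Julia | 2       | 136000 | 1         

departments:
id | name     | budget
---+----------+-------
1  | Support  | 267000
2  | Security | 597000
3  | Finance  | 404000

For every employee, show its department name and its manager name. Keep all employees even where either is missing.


Two LEFT JOINs from the same base table employees: one to departments via dept_id, one to employees itself via manager_id. Both are LEFT so every employee is preserved.
Match against departments:
  - employee 1 (Aaron): dept_id=NULL, no match -> kept with NULL
  - employee 2 (Eve): dept_id=1 -> matches Support
  - employee 3 (Rosa): dept_id=3 -> matches Finance
  - employee 4 (Iris): dept_id=3 -> matches Finance
  - employee 5 (Sam): dept_id=2 -> matches Security
  - employee 6 (Grace): dept_id=1 -> matches Support
  - employee 7 (Julia): dept_id=2 -> matches Security
Match against employees (self):
  - employee 1 (Aaron): manager_id=NULL -> NULL
  - employee 2 (Eve): manager_id=1 -> Aaron
  - employee 3 (Rosa): manager_id=NULL -> NULL
  - employee 4 (Iris): manager_id=1 -> Aaron
  - employee 5 (Sam): manager_id=2 -> Eve
  - employee 6 (Grace): manager_id=NULL -> NULL
  - employee 7 (Julia): manager_id=1 -> Aaron

SQL:
SELECT a.name, b.name AS department, c.name AS manager
FROM employees a
LEFT JOIN departments b ON a.dept_id = b.id
LEFT JOIN employees c ON a.manager_id = c.id

Result:
name  | department | manager
------+------------+--------
Aaron | NULL       | NULL   
Eve   | Support    | Aaron  
Rosa  | Finance    | NULL   
Iris  | Finance    | Aaron  
Sam   | Security   | Eve    
Grace | Support    | NULL   
Julia | Security   | Aaron  


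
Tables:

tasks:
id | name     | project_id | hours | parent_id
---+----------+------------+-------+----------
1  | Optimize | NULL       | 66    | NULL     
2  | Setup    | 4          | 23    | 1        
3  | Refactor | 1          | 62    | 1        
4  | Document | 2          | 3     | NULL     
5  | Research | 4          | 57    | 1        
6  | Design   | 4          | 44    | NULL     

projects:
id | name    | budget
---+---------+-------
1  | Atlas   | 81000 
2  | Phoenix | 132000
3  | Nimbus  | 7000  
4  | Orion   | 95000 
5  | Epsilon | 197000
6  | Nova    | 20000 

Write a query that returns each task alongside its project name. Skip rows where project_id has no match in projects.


INNER JOIN keeps only tasks rows whose project_id matches an id in projects. Walk through each task:
  - task 1 (Optimize): project_id=NULL, no match -> dropped
  - task 2 (Setup): project_id=4 -> matches Orion
  - task 3 (Refactor): project_id=1 -> matches Atlas
  - task 4 (Document): project_id=2 -> matches Phoenix
  - task 5 (Research): project_id=4 -> matches Orion
  - task 6 (Design): project_id=4 -> matches Orion
So 1 of 6 rows is dropped.

SQL:
SELECT a.name, b.name AS project
FROM tasks a
INNER JOIN projects b ON a.project_id = b.id

Result:
name     | project
---------+--------
Setup    | Orion  
Refactor | Atlas  
Document | Phoenix
Research | Orion  
Design   | Orion  


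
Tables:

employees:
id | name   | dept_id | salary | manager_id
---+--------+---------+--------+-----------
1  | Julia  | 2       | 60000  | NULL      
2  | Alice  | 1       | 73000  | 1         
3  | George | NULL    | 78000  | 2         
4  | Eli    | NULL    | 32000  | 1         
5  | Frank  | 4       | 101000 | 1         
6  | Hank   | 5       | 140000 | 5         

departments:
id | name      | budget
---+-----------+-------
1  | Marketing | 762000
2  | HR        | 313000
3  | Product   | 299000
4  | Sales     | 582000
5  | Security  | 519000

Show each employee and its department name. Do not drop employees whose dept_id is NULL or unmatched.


LEFT JOIN keeps every row from employees (the left table); where dept_id has no match in departments, the department columns become NULL. Walk through each employee:
  - employee 1 (Julia): dept_id=2 -> matches HR
  - employee 2 (Alice): dept_id=1 -> matches Marketing
  - employee 3 (George): dept_id=NULL, no match -> kept with NULL
  - employee 4 (Eli): dept_id=NULL, no match -> kept with NULL
  - employee 5 (Frank): dept_id=4 -> matches Sales
  - employee 6 (Hank): dept_id=5 -> matches Security
All 6 rows appear; 2 have NULL department.

SQL:
SELECT a.name, b.name AS department
FROM employees a
LEFT JOIN departments b ON a.dept_id = b.id

Result:
name   | department
-------+-----------
Julia  | HR        
Alice  | Marketing 
George | NULL      
Eli    | NULL      
Frank  | Sales     
Hank   | Security  


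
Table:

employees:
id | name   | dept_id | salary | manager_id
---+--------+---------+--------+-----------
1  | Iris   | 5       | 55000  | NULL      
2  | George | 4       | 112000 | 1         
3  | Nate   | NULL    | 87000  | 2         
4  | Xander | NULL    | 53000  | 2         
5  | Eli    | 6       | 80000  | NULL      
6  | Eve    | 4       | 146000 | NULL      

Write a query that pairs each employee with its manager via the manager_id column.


This is a self-join: employees is joined to a second copy of itself, matching each row's manager_id to another row's id. Use LEFT JOIN so rows with manager_id=NULL are kept.
  - employee 1 (Iris): manager_id=NULL -> NULL
  - employee 2 (George): manager_id=1 -> Iris
  - employee 3 (Nate): manager_id=2 -> George
  - employee 4 (Xander): manager_id=2 -> George
  - employee 5 (Eli): manager_id=NULL -> NULL
  - employee 6 (Eve): manager_id=NULL -> NULL

SQL:
SELECT a.name AS item, b.name AS manager
FROM employees a
LEFT JOIN employees b ON a.manager_id = b.id

Result:
item   | manager
-------+--------
Iris   | NULL   
George | Iris   
Nate   | George 
Xander | George 
Eli    | NULL   
Eve    | NULL   


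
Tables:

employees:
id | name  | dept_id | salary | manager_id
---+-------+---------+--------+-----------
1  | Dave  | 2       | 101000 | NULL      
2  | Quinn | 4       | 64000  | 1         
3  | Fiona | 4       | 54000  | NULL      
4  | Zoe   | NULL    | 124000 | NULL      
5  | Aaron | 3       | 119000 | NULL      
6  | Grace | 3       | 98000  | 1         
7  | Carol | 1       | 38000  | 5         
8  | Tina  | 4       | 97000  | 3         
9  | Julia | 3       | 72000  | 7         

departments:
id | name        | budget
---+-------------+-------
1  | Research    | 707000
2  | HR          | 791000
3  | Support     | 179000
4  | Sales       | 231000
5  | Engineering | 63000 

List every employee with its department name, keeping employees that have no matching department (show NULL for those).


LEFT JOIN keeps every row from employees (the left table); where dept_id has no match in departments, the department columns become NULL. Walk through each employee:
  - employee 1 (Dave): dept_id=2 -> matches HR
  - employee 2 (Quinn): dept_id=4 -> matches Sales
  - employee 3 (Fiona): dept_id=4 -> matches Sales
  - employee 4 (Zoe): dept_id=NULL, no match -> kept with NULL
  - employee 5 (Aaron): dept_id=3 -> matches Support
  - employee 6 (Grace): dept_id=3 -> matches Support
  - employee 7 (Carol): dept_id=1 -> matches Research
  - employee 8 (Tina): dept_id=4 -> matches Sales
  - employee 9 (Julia): dept_id=3 -> matches Support
All 9 rows appear; 1 has NULL department.

SQL:
SELECT a.name, b.name AS department
FROM employees a
LEFT JOIN departments b ON a.dept_id = b.id

Result:
name  | department
------+-----------
Dave  | HR        
Quinn | Sales     
Fiona | Sales     
Zoe   | NULL      
Aaron | Support   
Grace | Support   
Carol | Research  
Tina  | Sales     
Julia | Support   


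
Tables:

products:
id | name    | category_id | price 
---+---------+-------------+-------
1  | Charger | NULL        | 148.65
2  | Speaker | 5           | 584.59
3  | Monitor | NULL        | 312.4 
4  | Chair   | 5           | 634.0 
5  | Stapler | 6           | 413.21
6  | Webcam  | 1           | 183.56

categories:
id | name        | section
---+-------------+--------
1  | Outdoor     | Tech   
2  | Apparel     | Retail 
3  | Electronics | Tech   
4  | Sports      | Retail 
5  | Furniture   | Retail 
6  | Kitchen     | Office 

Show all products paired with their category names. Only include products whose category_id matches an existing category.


INNER JOIN keeps only products rows whose category_id matches an id in categories. Walk through each product:
  - product 1 (Charger): category_id=NULL, no match -> dropped
  - product 2 (Speaker): category_id=5 -> matches Furniture
  - product 3 (Monitor): category_id=NULL, no match -> dropped
  - product 4 (Chair): category_id=5 -> matches Furniture
  - product 5 (Stapler): category_id=6 -> matches Kitchen
  - product 6 (Webcam): category_id=1 -> matches Outdoor
So 2 of 6 rows are dropped.

SQL:
SELECT a.name, b.name AS category
FROM products a
INNER JOIN categories b ON a.category_id = b.id

Result:
name    | category 
--------+----------
Speaker | Furniture
Chair   | Furniture
Stapler | Kitchen  
Webcam  | Outdoor  


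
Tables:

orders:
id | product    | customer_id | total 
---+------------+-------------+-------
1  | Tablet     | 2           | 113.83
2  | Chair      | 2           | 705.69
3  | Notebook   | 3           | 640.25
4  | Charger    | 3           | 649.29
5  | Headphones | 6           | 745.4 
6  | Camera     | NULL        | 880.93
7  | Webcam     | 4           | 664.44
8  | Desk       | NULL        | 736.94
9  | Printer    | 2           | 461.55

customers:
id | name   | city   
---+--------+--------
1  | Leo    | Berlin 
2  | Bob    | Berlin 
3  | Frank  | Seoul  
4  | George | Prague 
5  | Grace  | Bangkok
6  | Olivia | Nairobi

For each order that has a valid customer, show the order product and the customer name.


INNER JOIN keeps only orders rows whose customer_id matches an id in customers. Walk through each order:
  - order 1 (Tablet): customer_id=2 -> matches Bob
  - order 2 (Chair): customer_id=2 -> matches Bob
  - order 3 (Notebook): customer_id=3 -> matches Frank
  - order 4 (Charger): customer_id=3 -> matches Frank
  - order 5 (Headphones): customer_id=6 -> matches Olivia
  - order 6 (Camera): customer_id=NULL, no match -> dropped
  - order 7 (Webcam): customer_id=4 -> matches George
  - order 8 (Desk): customer_id=NULL, no match -> dropped
  - order 9 (Printer): customer_id=2 -> matches Bob
So 2 of 9 rows are dropped.

SQL:
SELECT a.product, b.name AS customer
FROM orders a
INNER JOIN customers b ON a.customer_id = b.id

Result:
product    | customer
-----------+---------
Tablet     | Bob     
Chair      | Bob     
Notebook   | Frank   
Charger    | Frank   
Headphones | Olivia  
Webcam     | George  
Printer    | Bob     


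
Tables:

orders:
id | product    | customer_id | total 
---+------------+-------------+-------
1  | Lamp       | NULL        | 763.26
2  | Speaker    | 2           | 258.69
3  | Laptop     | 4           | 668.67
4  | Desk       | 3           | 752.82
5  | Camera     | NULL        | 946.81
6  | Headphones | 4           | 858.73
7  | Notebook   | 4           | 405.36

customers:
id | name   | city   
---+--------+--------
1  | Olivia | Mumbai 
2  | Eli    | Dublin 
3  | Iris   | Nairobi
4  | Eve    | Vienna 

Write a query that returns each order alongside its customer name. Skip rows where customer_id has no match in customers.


INNER JOIN keeps only orders rows whose customer_id matches an id in customers. Walk through each order:
  - order 1 (Lamp): customer_id=NULL, no match -> dropped
  - order 2 (Speaker): customer_id=2 -> matches Eli
  - order 3 (Laptop): customer_id=4 -> matches Eve
  - order 4 (Desk): customer_id=3 -> matches Iris
  - order 5 (Camera): customer_id=NULL, no match -> dropped
  - order 6 (Headphones): customer_id=4 -> matches Eve
  - order 7 (Notebook): customer_id=4 -> matches Eve
So 2 of 7 rows are dropped.

SQL:
SELECT a.product, b.name AS customer
FROM orders a
INNER JOIN customers b ON a.customer_id = b.id

Result:
product    | customer
-----------+---------
Speaker    | Eli     
Laptop     | Eve     
Desk       | Iris    
Headphones | Eve     
Notebook   | Eve     


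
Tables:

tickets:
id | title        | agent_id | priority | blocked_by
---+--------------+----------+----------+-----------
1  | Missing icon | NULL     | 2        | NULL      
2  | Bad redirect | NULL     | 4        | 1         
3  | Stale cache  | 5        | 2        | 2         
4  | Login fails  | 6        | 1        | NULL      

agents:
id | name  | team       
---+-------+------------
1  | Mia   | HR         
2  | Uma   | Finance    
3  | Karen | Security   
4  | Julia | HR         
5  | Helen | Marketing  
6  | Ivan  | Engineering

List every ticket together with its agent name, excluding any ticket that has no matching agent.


INNER JOIN keeps only tickets rows whose agent_id matches an id in agents. Walk through each ticket:
  - ticket 1 (Missing icon): agent_id=NULL, no match -> dropped
  - ticket 2 (Bad redirect): agent_id=NULL, no match -> dropped
  - ticket 3 (Stale cache): agent_id=5 -> matches Helen
  - ticket 4 (Login fails): agent_id=6 -> matches Ivan
So 2 of 4 rows are dropped.

SQL:
SELECT a.title, b.name AS agent
FROM tickets a
INNER JOIN agents b ON a.agent_id = b.id

Result:
title       | agent
------------+------
Stale cache | Helen
Login fails | Ivan 


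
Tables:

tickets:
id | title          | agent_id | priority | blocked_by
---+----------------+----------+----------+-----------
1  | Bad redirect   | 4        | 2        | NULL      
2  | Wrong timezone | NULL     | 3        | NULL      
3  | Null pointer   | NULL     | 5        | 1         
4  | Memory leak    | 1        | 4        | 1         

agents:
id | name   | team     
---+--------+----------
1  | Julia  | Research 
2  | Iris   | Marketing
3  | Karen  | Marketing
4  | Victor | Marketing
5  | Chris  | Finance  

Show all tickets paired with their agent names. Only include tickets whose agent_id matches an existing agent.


INNER JOIN keeps only tickets rows whose agent_id matches an id in agents. Walk through each ticket:
  - ticket 1 (Bad redirect): agent_id=4 -> matches Victor
  - ticket 2 (Wrong timezone): agent_id=NULL, no match -> dropped
  - ticket 3 (Null pointer): agent_id=NULL, no match -> dropped
  - ticket 4 (Memory leak): agent_id=1 -> matches Julia
So 2 of 4 rows are dropped.

SQL:
SELECT a.title, b.name AS agent
FROM tickets a
INNER JOIN agents b ON a.agent_id = b.id

Result:
title        | agent 
-------------+-------
Bad redirect | Victor
Memory leak  | Julia 


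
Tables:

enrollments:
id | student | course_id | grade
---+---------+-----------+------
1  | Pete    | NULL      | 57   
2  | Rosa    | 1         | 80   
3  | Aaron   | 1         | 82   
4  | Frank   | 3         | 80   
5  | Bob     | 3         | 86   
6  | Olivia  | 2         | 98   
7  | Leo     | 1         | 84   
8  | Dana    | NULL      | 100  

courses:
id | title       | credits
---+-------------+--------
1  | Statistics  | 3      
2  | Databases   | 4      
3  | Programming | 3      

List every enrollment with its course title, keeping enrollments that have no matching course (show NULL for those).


LEFT JOIN keeps every row from enrollments (the left table); where course_id has no match in courses, the course columns become NULL. Walk through each enrollment:
  - enrollment 1 (Pete): course_id=NULL, no match -> kept with NULL
  - enrollment 2 (Rosa): course_id=1 -> matches Statistics
  - enrollment 3 (Aaron): course_id=1 -> matches Statistics
  - enrollment 4 (Frank): course_id=3 -> matches Programming
  - enrollment 5 (Bob): course_id=3 -> matches Programming
  - enrollment 6 (Olivia): course_id=2 -> matches Databases
  - enrollment 7 (Leo): course_id=1 -> matches Statistics
  - enrollment 8 (Dana): course_id=NULL, no match -> kept with NULL
All 8 rows appear; 2 have NULL course.

SQL:
SELECT a.student, b.title AS course
FROM enrollments a
LEFT JOIN courses b ON a.course_id = b.id

Result:
student | course     
--------+------------
Pete    | NULL       
Rosa    | Statistics 
Aaron   | Statistics 
Frank   | Programming
Bob     | Programming
Olivia  | Databases  
Leo     | Statistics 
Dana    | NULL       


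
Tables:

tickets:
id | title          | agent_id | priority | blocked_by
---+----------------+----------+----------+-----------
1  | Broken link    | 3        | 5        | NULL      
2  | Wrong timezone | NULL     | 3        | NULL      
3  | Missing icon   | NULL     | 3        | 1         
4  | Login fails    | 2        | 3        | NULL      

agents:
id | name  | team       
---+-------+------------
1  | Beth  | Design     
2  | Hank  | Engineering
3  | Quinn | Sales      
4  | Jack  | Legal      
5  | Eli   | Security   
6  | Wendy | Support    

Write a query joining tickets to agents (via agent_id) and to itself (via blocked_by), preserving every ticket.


Two LEFT JOINs from the same base table tickets: one to agents via agent_id, one to tickets itself via blocked_by. Both are LEFT so every ticket is preserved.
Match against agents:
  - ticket 1 (Broken link): agent_id=3 -> matches Quinn
  - ticket 2 (Wrong timezone): agent_id=NULL, no match -> kept with NULL
  - ticket 3 (Missing icon): agent_id=NULL, no match -> kept with NULL
  - ticket 4 (Login fails): agent_id=2 -> matches Hank
Match against tickets (self):
  - ticket 1 (Broken link): blocked_by=NULL -> NULL
  - ticket 2 (Wrong timezone): blocked_by=NULL -> NULL
  - ticket 3 (Missing icon): blocked_by=1 -> Broken link
  - ticket 4 (Login fails): blocked_by=NULL -> NULL

SQL:
SELECT a.title, b.name AS agent, c.title AS blocked_by
FROM tickets a
LEFT JOIN agents b ON a.agent_id = b.id
LEFT JOIN tickets c ON a.blocked_by = c.id

Result:
title          | agent | blocked_by 
---------------+-------+------------
Broken link    | Quinn | NULL       
Wrong timezone | NULL  | NULL       
Missing icon   | NULL  | Broken link
Login fails    | Hank  | NULL       


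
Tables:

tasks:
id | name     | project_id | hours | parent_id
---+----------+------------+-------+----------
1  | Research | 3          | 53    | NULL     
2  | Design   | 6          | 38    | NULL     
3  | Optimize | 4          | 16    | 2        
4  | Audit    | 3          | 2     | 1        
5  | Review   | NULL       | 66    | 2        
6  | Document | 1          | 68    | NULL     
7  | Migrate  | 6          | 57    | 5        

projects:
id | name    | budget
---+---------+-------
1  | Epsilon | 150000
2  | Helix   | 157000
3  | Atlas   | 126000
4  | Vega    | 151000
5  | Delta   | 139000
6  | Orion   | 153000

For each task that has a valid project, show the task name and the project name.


INNER JOIN keeps only tasks rows whose project_id matches an id in projects. Walk through each task:
  - task 1 (Research): project_id=3 -> matches Atlas
  - task 2 (Design): project_id=6 -> matches Orion
  - task 3 (Optimize): project_id=4 -> matches Vega
  - task 4 (Audit): project_id=3 -> matches Atlas
  - task 5 (Review): project_id=NULL, no match -> dropped
  - task 6 (Document): project_id=1 -> matches Epsilon
  - task 7 (Migrate): project_id=6 -> matches Orion
So 1 of 7 rows is dropped.

SQL:
SELECT a.name, b.name AS project
FROM tasks a
INNER JOIN projects b ON a.project_id = b.id

Result:
name     | project
---------+--------
Research | Atlas  
Design   | Orion  
Optimize | Vega   
Audit    | Atlas  
Document | Epsilon
Migrate  | Orion  


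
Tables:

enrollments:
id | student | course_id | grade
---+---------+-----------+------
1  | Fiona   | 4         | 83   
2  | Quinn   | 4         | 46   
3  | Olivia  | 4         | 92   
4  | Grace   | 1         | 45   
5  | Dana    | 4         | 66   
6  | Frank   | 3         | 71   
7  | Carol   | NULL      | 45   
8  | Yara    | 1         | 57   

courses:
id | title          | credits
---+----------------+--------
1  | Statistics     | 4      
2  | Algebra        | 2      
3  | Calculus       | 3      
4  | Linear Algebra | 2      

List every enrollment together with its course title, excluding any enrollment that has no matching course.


INNER JOIN keeps only enrollments rows whose course_id matches an id in courses. Walk through each enrollment:
  - enrollment 1 (Fiona): course_id=4 -> matches Linear Algebra
  - enrollment 2 (Quinn): course_id=4 -> matches Linear Algebra
  - enrollment 3 (Olivia): course_id=4 -> matches Linear Algebra
  - enrollment 4 (Grace): course_id=1 -> matches Statistics
  - enrollment 5 (Dana): course_id=4 -> matches Linear Algebra
  - enrollment 6 (Frank): course_id=3 -> matches Calculus
  - enrollment 7 (Carol): course_id=NULL, no match -> dropped
  - enrollment 8 (Yara): course_id=1 -> matches Statistics
So 1 of 8 rows is dropped.

SQL:
SELECT a.student, b.title AS course
FROM enrollments a
INNER JOIN courses b ON a.course_id = b.id

Result:
student | course        
--------+---------------
Fiona   | Linear Algebra
Quinn   | Linear Algebra
Olivia  | Linear Algebra
Grace   | Statistics    
Dana    | Linear Algebra
Frank   | Calculus      
Yara    | Statistics    


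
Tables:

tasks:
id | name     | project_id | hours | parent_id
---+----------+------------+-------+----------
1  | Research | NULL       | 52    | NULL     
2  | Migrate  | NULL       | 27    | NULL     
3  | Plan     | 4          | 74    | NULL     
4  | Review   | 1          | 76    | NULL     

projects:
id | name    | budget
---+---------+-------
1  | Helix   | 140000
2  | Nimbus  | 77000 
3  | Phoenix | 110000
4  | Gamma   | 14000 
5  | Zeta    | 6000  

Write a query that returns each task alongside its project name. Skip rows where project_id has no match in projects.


INNER JOIN keeps only tasks rows whose project_id matches an id in projects. Walk through each task:
  - task 1 (Research): project_id=NULL, no match -> dropped
  - task 2 (Migrate): project_id=NULL, no match -> dropped
  - task 3 (Plan): project_id=4 -> matches Gamma
  - task 4 (Review): project_id=1 -> matches Helix
So 2 of 4 rows are dropped.

SQL:
SELECT a.name, b.name AS project
FROM tasks a
INNER JOIN projects b ON a.project_id = b.id

Result:
name   | project
-------+--------
Plan   | Gamma  
Review | Helix  


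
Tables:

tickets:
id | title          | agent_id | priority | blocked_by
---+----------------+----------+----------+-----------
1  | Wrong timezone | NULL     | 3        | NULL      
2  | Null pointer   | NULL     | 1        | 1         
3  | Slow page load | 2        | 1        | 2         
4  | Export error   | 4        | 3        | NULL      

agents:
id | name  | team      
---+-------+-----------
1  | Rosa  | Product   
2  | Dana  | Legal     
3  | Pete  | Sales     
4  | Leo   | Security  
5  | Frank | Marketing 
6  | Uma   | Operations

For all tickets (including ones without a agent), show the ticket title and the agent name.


LEFT JOIN keeps every row from tickets (the left table); where agent_id has no match in agents, the agent columns become NULL. Walk through each ticket:
  - ticket 1 (Wrong timezone): agent_id=NULL, no match -> kept with NULL
  - ticket 2 (Null pointer): agent_id=NULL, no match -> kept with NULL
  - ticket 3 (Slow page load): agent_id=2 -> matches Dana
  - ticket 4 (Export error): agent_id=4 -> matches Leo
All 4 rows appear; 2 have NULL agent.

SQL:
SELECT a.title, b.name AS agent
FROM tickets a
LEFT JOIN agents b ON a.agent_id = b.id

Result:
title          | agent
---------------+------
Wrong timezone | NULL 
Null pointer   | NULL 
Slow page load | Dana 
Export error   | Leo  


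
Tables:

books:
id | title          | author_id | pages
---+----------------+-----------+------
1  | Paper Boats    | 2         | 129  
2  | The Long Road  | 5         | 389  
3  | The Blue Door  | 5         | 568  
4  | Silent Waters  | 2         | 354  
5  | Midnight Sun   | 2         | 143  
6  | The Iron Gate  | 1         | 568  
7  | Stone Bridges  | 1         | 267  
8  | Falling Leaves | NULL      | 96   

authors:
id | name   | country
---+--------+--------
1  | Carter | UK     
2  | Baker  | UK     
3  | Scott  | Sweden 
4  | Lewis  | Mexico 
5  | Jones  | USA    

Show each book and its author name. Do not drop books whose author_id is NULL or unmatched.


LEFT JOIN keeps every row from books (the left table); where author_id has no match in authors, the author columns become NULL. Walk through each book:
  - book 1 (Paper Boats): author_id=2 -> matches Baker
  - book 2 (The Long Road): author_id=5 -> matches Jones
  - book 3 (The Blue Door): author_id=5 -> matches Jones
  - book 4 (Silent Waters): author_id=2 -> matches Baker
  - book 5 (Midnight Sun): author_id=2 -> matches Baker
  - book 6 (The Iron Gate): author_id=1 -> matches Carter
  - book 7 (Stone Bridges): author_id=1 -> matches Carter
  - book 8 (Falling Leaves): author_id=NULL, no match -> kept with NULL
All 8 rows appear; 1 has NULL author.

SQL:
SELECT a.title, b.name AS author
FROM books a
LEFT JOIN authors b ON a.author_id = b.id

Result:
title          | author
---------------+-------
Paper Boats    | Baker 
The Long Road  | Jones 
The Blue Door  | Jones 
Silent Waters  | Baker 
Midnight Sun   | Baker 
The Iron Gate  | Carter
Stone Bridges  | Carter
Falling Leaves | NULL  


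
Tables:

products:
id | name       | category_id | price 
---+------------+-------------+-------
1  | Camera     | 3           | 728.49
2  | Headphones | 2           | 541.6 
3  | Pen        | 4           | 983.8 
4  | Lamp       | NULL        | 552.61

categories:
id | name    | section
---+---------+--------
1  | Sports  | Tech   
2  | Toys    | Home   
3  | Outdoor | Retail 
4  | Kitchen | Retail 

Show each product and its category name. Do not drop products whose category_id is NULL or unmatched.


LEFT JOIN keeps every row from products (the left table); where category_id has no match in categories, the category columns become NULL. Walk through each product:
  - product 1 (Camera): category_id=3 -> matches Outdoor
  - product 2 (Headphones): category_id=2 -> matches Toys
  - product 3 (Pen): category_id=4 -> matches Kitchen
  - product 4 (Lamp): category_id=NULL, no match -> kept with NULL
All 4 rows appear; 1 has NULL category.

SQL:
SELECT a.name, b.name AS category
FROM products a
LEFT JOIN categories b ON a.category_id = b.id

Result:
name       | category
-----------+---------
Camera     | Outdoor 
Headphones | Toys    
Pen        | Kitchen 
Lamp       | NULL    


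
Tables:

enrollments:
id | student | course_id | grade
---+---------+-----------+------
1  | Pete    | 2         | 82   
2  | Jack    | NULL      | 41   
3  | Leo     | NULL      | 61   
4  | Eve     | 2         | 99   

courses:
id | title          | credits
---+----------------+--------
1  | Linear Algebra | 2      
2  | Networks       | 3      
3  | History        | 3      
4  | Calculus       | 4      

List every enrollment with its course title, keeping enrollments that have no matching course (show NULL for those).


LEFT JOIN keeps every row from enrollments (the left table); where course_id has no match in courses, the course columns become NULL. Walk through each enrollment:
  - enrollment 1 (Pete): course_id=2 -> matches Networks
  - enrollment 2 (Jack): course_id=NULL, no match -> kept with NULL
  - enrollment 3 (Leo): course_id=NULL, no match -> kept with NULL
  - enrollment 4 (Eve): course_id=2 -> matches Networks
All 4 rows appear; 2 have NULL course.

SQL:
SELECT a.student, b.title AS course
FROM enrollments a
LEFT JOIN courses b ON a.course_id = b.id

Result:
student | course  
--------+---------
Pete    | Networks
Jack    | NULL    
Leo     | NULL    
Eve     | Networks


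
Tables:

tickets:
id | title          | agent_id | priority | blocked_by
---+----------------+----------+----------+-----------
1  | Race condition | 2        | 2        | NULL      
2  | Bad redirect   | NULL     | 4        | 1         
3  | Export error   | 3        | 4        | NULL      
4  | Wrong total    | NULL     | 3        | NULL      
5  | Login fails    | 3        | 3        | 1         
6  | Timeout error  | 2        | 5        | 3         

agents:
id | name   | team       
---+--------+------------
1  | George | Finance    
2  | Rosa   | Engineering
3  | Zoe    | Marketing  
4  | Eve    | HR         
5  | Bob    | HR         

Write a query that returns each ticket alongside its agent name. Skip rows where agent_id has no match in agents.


INNER JOIN keeps only tickets rows whose agent_id matches an id in agents. Walk through each ticket:
  - ticket 1 (Race condition): agent_id=2 -> matches Rosa
  - ticket 2 (Bad redirect): agent_id=NULL, no match -> dropped
  - ticket 3 (Export error): agent_id=3 -> matches Zoe
  - ticket 4 (Wrong total): agent_id=NULL, no match -> dropped
  - ticket 5 (Login fails): agent_id=3 -> matches Zoe
  - ticket 6 (Timeout error): agent_id=2 -> matches Rosa
So 2 of 6 rows are dropped.

SQL:
SELECT a.title, b.name AS agent
FROM tickets a
INNER JOIN agents b ON a.agent_id = b.id

Result:
title          | agent
---------------+------
Race condition | Rosa 
Export error   | Zoe  
Login fails    | Zoe  
Timeout error  | Rosa 


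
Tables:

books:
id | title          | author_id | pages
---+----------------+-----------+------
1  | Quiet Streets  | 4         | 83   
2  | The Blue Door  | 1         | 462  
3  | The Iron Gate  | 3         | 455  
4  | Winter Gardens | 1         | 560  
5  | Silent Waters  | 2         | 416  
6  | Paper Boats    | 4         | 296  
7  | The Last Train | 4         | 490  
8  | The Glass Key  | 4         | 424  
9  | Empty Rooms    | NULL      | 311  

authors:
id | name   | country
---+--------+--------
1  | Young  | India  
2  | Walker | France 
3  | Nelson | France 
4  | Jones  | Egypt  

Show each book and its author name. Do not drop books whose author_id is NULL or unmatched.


LEFT JOIN keeps every row from books (the left table); where author_id has no match in authors, the author columns become NULL. Walk through each book:
  - book 1 (Quiet Streets): author_id=4 -> matches Jones
  - book 2 (The Blue Door): author_id=1 -> matches Young
  - book 3 (The Iron Gate): author_id=3 -> matches Nelson
  - book 4 (Winter Gardens): author_id=1 -> matches Young
  - book 5 (Silent Waters): author_id=2 -> matches Walker
  - book 6 (Paper Boats): author_id=4 -> matches Jones
  - book 7 (The Last Train): author_id=4 -> matches Jones
  - book 8 (The Glass Key): author_id=4 -> matches Jones
  - book 9 (Empty Rooms): author_id=NULL, no match -> kept with NULL
All 9 rows appear; 1 has NULL author.

SQL:
SELECT a.title, b.name AS author
FROM books a
LEFT JOIN authors b ON a.author_id = b.id

Result:
title          | author
---------------+-------
Quiet Streets  | Jones 
The Blue Door  | Young 
The Iron Gate  | Nelson
Winter Gardens | Young 
Silent Waters  | Walker
Paper Boats    | Jones 
The Last Train | Jones 
The Glass Key  | Jones 
Empty Rooms    | NULL  


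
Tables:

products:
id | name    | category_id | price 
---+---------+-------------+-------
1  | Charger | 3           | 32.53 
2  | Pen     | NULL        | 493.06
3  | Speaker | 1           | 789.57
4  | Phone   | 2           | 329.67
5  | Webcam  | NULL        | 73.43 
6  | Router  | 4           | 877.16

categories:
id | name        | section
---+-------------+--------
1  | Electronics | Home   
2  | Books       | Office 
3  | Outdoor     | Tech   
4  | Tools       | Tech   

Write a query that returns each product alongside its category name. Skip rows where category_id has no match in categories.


INNER JOIN keeps only products rows whose category_id matches an id in categories. Walk through each product:
  - product 1 (Charger): category_id=3 -> matches Outdoor
  - product 2 (Pen): category_id=NULL, no match -> dropped
  - product 3 (Speaker): category_id=1 -> matches Electronics
  - product 4 (Phone): category_id=2 -> matches Books
  - product 5 (Webcam): category_id=NULL, no match -> dropped
  - product 6 (Router): category_id=4 -> matches Tools
So 2 of 6 rows are dropped.

SQL:
SELECT a.name, b.name AS category
FROM products a
INNER JOIN categories b ON a.category_id = b.id

Result:
name    | category   
--------+------------
Charger | Outdoor    
Speaker | Electronics
Phone   | Books      
Router  | Tools      


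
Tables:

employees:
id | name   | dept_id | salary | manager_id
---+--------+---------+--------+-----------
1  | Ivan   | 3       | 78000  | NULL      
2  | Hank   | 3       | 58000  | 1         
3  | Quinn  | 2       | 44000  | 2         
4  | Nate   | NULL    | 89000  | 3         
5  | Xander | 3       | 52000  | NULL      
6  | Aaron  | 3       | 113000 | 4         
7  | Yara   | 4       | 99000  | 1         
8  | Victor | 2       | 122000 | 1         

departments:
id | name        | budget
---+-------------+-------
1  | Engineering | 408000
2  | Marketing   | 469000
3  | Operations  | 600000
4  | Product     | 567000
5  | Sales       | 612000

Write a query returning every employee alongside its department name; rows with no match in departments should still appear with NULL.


LEFT JOIN keeps every row from employees (the left table); where dept_id has no match in departments, the department columns become NULL. Walk through each employee:
  - employee 1 (Ivan): dept_id=3 -> matches Operations
  - employee 2 (Hank): dept_id=3 -> matches Operations
  - employee 3 (Quinn): dept_id=2 -> matches Marketing
  - employee 4 (Nate): dept_id=NULL, no match -> kept with NULL
  - employee 5 (Xander): dept_id=3 -> matches Operations
  - employee 6 (Aaron): dept_id=3 -> matches Operations
  - employee 7 (Yara): dept_id=4 -> matches Product
  - employee 8 (Victor): dept_id=2 -> matches Marketing
All 8 rows appear; 1 has NULL department.

SQL:
SELECT a.name, b.name AS department
FROM employees a
LEFT JOIN departments b ON a.dept_id = b.id

Result:
name   | department
-------+-----------
Ivan   | Operations
Hank   | Operations
Quinn  | Marketing 
Nate   | NULL      
Xander | Operations
Aaron  | Operations
Yara   | Product   
Victor | Marketing 


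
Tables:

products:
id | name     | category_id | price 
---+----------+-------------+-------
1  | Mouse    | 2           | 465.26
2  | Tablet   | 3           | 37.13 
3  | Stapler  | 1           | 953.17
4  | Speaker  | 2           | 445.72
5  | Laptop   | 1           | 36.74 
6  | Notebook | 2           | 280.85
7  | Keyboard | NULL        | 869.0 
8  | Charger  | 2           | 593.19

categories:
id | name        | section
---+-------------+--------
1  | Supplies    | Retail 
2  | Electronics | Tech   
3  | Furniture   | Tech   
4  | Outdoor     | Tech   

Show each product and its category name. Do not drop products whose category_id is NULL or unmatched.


LEFT JOIN keeps every row from products (the left table); where category_id has no match in categories, the category columns become NULL. Walk through each product:
  - product 1 (Mouse): category_id=2 -> matches Electronics
  - product 2 (Tablet): category_id=3 -> matches Furniture
  - product 3 (Stapler): category_id=1 -> matches Supplies
  - product 4 (Speaker): category_id=2 -> matches Electronics
  - product 5 (Laptop): category_id=1 -> matches Supplies
  - product 6 (Notebook): category_id=2 -> matches Electronics
  - product 7 (Keyboard): category_id=NULL, no match -> kept with NULL
  - product 8 (Charger): category_id=2 -> matches Electronics
All 8 rows appear; 1 has NULL category.

SQL:
SELECT a.name, b.name AS category
FROM products a
LEFT JOIN categories b ON a.category_id = b.id

Result:
name     | category   
---------+------------
Mouse    | Electronics
Tablet   | Furniture  
Stapler  | Supplies   
Speaker  | Electronics
Laptop   | Supplies   
Notebook | Electronics
Keyboard | NULL       
Charger  | Electronics


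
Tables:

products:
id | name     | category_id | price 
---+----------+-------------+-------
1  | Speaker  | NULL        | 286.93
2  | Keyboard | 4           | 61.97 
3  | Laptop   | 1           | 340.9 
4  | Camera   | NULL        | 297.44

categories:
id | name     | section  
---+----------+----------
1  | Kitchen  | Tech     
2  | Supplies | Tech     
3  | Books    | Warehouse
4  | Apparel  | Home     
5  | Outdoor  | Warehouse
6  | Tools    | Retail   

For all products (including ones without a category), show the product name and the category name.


LEFT JOIN keeps every row from products (the left table); where category_id has no match in categories, the category columns become NULL. Walk through each product:
  - product 1 (Speaker): category_id=NULL, no match -> kept with NULL
  - product 2 (Keyboard): category_id=4 -> matches Apparel
  - product 3 (Laptop): category_id=1 -> matches Kitchen
  - product 4 (Camera): category_id=NULL, no match -> kept with NULL
All 4 rows appear; 2 have NULL category.

SQL:
SELECT a.name, b.name AS category
FROM products a
LEFT JOIN categories b ON a.category_id = b.id

Result:
name     | category
---------+---------
Speaker  | NULL    
Keyboard | Apparel 
Laptop   | Kitchen 
Camera   | NULL    


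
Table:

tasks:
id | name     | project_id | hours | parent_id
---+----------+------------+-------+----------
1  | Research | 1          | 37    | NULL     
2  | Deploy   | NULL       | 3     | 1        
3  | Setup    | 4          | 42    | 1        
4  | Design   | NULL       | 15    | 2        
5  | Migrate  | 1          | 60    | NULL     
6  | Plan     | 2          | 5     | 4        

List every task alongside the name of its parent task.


This is a self-join: tasks is joined to a second copy of itself, matching each row's parent_id to another row's id. Use LEFT JOIN so rows with parent_id=NULL are kept.
  - task 1 (Research): parent_id=NULL -> NULL
  - task 2 (Deploy): parent_id=1 -> Research
  - task 3 (Setup): parent_id=1 -> Research
  - task 4 (Design): parent_id=2 -> Deploy
  - task 5 (Migrate): parent_id=NULL -> NULL
  - task 6 (Plan): parent_id=4 -> Design

SQL:
SELECT a.name AS item, b.name AS parent
FROM tasks a
LEFT JOIN tasks b ON a.parent_id = b.id

Result:
item     | parent  
---------+---------
Research | NULL    
Deploy   | Research
Setup    | Research
Design   | Deploy  
Migrate  | NULL    
Plan     | Design  
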